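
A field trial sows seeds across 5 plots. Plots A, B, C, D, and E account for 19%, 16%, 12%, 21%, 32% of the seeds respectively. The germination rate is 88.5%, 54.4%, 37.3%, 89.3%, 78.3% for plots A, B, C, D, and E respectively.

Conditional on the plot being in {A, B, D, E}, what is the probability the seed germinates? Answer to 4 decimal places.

Let S = {A, B, D, E}.
P(S) = 0.19 + 0.16 + 0.21 + 0.32 = 0.88.
P(G ∩ S) = 0.885·0.19 + 0.544·0.16 + 0.893·0.21 + 0.783·0.32 = 0.16815 + 0.08704 + 0.18753 + 0.25056 = 0.69328.
P(G | S) = 0.69328 / 0.88 = 0.787818…

0.7878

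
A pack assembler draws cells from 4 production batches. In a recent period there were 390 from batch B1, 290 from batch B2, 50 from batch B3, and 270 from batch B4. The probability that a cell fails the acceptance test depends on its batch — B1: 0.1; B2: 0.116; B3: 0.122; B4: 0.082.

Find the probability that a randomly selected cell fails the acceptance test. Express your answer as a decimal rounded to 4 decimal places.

Total: 390 + 290 + 50 + 270 = 1000.
P(B1) = 390/1000 = 0.39. P(B2) = 290/1000 = 0.29. P(B3) = 50/1000 = 0.05. P(B4) = 270/1000 = 0.27.
P(F) = P(F|B1)·P(B1) + P(F|B2)·P(B2) + P(F|B3)·P(B3) + P(F|B4)·P(B4)
      = 0.1·0.39 + 0.116·0.29 + 0.122·0.05 + 0.082·0.27
      = 0.039 + 0.03364 + 0.0061 + 0.02214 = 0.10088

0.1009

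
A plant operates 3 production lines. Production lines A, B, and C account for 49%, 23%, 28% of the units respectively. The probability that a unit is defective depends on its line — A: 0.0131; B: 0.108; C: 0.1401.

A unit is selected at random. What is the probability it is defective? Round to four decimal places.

P(D) = P(D|A)·P(A) + P(D|B)·P(B) + P(D|C)·P(C)
      = 0.0131·0.49 + 0.108·0.23 + 0.1401·0.28
      = 0.006419 + 0.02484 + 0.039228 = 0.070487

0.0705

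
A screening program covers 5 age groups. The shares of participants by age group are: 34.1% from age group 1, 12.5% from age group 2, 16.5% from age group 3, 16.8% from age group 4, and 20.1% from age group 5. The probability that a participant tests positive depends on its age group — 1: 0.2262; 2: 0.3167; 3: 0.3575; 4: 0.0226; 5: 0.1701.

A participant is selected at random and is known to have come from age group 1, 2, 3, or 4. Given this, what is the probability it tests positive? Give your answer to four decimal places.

Let S = {1, 2, 3, 4}.
P(S) = 0.341 + 0.125 + 0.165 + 0.168 = 0.799.
P(T ∩ S) = 0.2262·0.341 + 0.3167·0.125 + 0.3575·0.165 + 0.0226·0.168 = 0.0771342 + 0.0395875 + 0.0589875 + 0.0037968 = 0.179506.
P(T | S) = 0.179506 / 0.799 = 0.224663…

0.2247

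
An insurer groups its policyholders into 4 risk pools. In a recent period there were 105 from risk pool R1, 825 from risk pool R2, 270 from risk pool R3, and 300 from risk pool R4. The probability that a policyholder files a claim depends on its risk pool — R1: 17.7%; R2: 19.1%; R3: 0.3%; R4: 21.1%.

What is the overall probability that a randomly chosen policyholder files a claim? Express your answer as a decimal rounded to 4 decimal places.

P(C) ≈ 0.1602

Total: 105 + 825 + 270 + 300 = 1500.
P(R1) = 105/1500 = 0.07. P(R2) = 825/1500 = 0.55. P(R3) = 270/1500 = 0.18. P(R4) = 300/1500 = 0.2.
Using total probability over the partition,
P(C) = P(C|R1)·P(R1) + P(C|R2)·P(R2) + P(C|R3)·P(R3) + P(C|R4)·P(R4)
      = 0.177·0.07 + 0.191·0.55 + 0.003·0.18 + 0.211·0.2
      = 0.01239 + 0.10505 + 0.00054 + 0.0422 = 0.16018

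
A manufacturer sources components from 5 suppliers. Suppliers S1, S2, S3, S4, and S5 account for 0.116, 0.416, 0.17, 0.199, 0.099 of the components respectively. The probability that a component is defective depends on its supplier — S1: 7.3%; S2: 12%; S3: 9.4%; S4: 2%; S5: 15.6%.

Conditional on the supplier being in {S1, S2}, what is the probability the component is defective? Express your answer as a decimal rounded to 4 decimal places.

Let S = {S1, S2}.
P(S) = 0.116 + 0.416 = 0.532.
P(D ∩ S) = 0.073·0.116 + 0.12·0.416 = 0.008468 + 0.04992 = 0.058388.
P(D | S) = 0.058388 / 0.532 = 0.109752…

0.1098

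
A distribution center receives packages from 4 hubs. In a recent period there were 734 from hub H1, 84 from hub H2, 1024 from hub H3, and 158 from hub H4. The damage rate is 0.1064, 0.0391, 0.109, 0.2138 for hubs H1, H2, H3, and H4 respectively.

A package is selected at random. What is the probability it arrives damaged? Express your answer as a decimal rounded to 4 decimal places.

P(D) ≈ 0.1134

Total: 734 + 84 + 1024 + 158 = 2000.
P(H1) = 734/2000 = 0.367. P(H2) = 84/2000 = 0.042. P(H3) = 1024/2000 = 0.512. P(H4) = 158/2000 = 0.079.
P(D) = P(D|H1)·P(H1) + P(D|H2)·P(H2) + P(D|H3)·P(H3) + P(D|H4)·P(H4)
      = 0.1064·0.367 + 0.0391·0.042 + 0.109·0.512 + 0.2138·0.079
      = 0.0390488 + 0.0016422 + 0.055808 + 0.0168902 = 0.1133892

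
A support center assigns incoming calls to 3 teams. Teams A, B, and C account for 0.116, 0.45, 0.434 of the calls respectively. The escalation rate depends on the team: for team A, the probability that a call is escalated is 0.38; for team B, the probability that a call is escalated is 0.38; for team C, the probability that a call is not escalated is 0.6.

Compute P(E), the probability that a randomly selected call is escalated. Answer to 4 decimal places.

P(E) ≈ 0.3887

P(E|C) = 1 − 0.6 = 0.4.
By the law of total probability,
P(E) = P(E|A)·P(A) + P(E|B)·P(B) + P(E|C)·P(C)
      = 0.38·0.116 + 0.38·0.45 + 0.4·0.434
      = 0.04408 + 0.171 + 0.1736 = 0.38868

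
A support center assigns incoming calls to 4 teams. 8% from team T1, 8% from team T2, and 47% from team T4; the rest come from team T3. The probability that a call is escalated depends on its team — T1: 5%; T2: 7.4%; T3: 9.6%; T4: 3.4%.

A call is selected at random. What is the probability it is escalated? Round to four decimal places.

P(T3) = 1 − (0.08 + 0.08 + 0.47) = 0.37.
P(E) = P(E|T1)·P(T1) + P(E|T2)·P(T2) + P(E|T3)·P(T3) + P(E|T4)·P(T4)
      = 0.05·0.08 + 0.074·0.08 + 0.096·0.37 + 0.034·0.47
      = 0.004 + 0.00592 + 0.03552 + 0.01598 = 0.06142

P(E) ≈ 0.0614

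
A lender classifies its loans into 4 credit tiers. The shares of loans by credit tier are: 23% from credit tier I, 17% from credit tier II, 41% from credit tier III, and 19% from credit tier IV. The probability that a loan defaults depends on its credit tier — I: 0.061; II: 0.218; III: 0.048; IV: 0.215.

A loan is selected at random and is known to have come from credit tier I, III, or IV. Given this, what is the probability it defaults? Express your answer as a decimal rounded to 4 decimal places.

0.0898

Let S = {I, III, IV}.
P(S) = 0.23 + 0.41 + 0.19 = 0.83.
P(D ∩ S) = 0.061·0.23 + 0.048·0.41 + 0.215·0.19 = 0.01403 + 0.01968 + 0.04085 = 0.07456.
P(D | S) = 0.07456 / 0.83 = 0.089831…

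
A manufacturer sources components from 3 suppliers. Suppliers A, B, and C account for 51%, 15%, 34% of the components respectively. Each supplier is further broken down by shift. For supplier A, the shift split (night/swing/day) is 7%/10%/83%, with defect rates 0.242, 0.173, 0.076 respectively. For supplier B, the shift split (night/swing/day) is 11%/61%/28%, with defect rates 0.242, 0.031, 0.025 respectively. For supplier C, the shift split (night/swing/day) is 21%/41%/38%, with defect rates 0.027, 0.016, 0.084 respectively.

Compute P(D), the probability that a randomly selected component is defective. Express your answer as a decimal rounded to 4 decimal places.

P(D|A) = 0.07·0.242 + 0.1·0.173 + 0.83·0.076 = 0.01694 + 0.0173 + 0.06308 = 0.09732
P(D|B) = 0.11·0.242 + 0.61·0.031 + 0.28·0.025 = 0.02662 + 0.01891 + 0.007 = 0.05253
P(D|C) = 0.21·0.027 + 0.41·0.016 + 0.38·0.084 = 0.00567 + 0.00656 + 0.03192 = 0.04415
By total probability over the outer partition,
P(D) = 0.51·0.09732 + 0.15·0.05253 + 0.34·0.04415
      = 0.0496332 + 0.0078795 + 0.015011 = 0.0725237

P(D) ≈ 0.0725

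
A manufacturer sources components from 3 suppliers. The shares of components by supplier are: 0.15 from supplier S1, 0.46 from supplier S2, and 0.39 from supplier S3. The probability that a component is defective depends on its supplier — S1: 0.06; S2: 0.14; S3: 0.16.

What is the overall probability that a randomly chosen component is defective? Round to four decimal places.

Using total probability over the partition,
P(D) = P(D|S1)·P(S1) + P(D|S2)·P(S2) + P(D|S3)·P(S3)
      = 0.06·0.15 + 0.14·0.46 + 0.16·0.39
      = 0.009 + 0.0644 + 0.0624 = 0.1358

0.1358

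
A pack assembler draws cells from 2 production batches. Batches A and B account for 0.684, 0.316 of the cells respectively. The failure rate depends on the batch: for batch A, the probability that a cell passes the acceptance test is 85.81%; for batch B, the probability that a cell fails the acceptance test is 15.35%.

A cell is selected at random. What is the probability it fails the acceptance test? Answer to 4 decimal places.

P(F) ≈ 0.1456

P(F|A) = 1 − 0.8581 = 0.1419.
P(F) = P(F|A)·P(A) + P(F|B)·P(B)
      = 0.1419·0.684 + 0.1535·0.316
      = 0.0970596 + 0.048506 = 0.1455656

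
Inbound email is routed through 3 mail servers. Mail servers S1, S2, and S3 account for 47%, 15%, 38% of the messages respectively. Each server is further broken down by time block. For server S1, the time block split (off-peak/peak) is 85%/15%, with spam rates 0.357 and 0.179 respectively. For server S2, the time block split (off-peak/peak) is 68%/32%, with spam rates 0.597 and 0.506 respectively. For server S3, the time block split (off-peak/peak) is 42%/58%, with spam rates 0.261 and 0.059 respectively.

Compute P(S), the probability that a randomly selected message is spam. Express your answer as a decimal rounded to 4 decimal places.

P(S|S1) = 0.85·0.357 + 0.15·0.179 = 0.30345 + 0.02685 = 0.3303
P(S|S2) = 0.68·0.597 + 0.32·0.506 = 0.40596 + 0.16192 = 0.56788
P(S|S3) = 0.42·0.261 + 0.58·0.059 = 0.10962 + 0.03422 = 0.14384
By total probability over the outer partition,
P(S) = 0.47·0.3303 + 0.15·0.56788 + 0.38·0.14384
      = 0.155241 + 0.085182 + 0.0546592 = 0.2950822

0.2951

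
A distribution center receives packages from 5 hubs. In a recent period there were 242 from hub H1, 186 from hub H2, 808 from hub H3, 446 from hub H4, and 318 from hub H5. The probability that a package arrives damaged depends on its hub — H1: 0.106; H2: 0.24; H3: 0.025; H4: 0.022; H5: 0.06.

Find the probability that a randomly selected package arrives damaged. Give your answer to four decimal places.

P(D) ≈ 0.0597

Total: 242 + 186 + 808 + 446 + 318 = 2000.
P(H1) = 242/2000 = 0.121. P(H2) = 186/2000 = 0.093. P(H3) = 808/2000 = 0.404. P(H4) = 446/2000 = 0.223. P(H5) = 318/2000 = 0.159.
P(D) = P(D|H1)·P(H1) + P(D|H2)·P(H2) + P(D|H3)·P(H3) + P(D|H4)·P(H4) + P(D|H5)·P(H5)
      = 0.106·0.121 + 0.24·0.093 + 0.025·0.404 + 0.022·0.223 + 0.06·0.159
      = 0.012826 + 0.02232 + 0.0101 + 0.004906 + 0.00954 = 0.059692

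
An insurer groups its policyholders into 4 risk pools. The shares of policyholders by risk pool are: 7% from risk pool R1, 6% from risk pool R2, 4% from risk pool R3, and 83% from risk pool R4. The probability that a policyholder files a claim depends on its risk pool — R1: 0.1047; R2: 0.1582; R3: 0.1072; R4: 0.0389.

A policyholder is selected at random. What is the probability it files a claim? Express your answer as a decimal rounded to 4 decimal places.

0.0534

P(C) = P(C|R1)·P(R1) + P(C|R2)·P(R2) + P(C|R3)·P(R3) + P(C|R4)·P(R4)
      = 0.1047·0.07 + 0.1582·0.06 + 0.1072·0.04 + 0.0389·0.83
      = 0.007329 + 0.009492 + 0.004288 + 0.032287 = 0.053396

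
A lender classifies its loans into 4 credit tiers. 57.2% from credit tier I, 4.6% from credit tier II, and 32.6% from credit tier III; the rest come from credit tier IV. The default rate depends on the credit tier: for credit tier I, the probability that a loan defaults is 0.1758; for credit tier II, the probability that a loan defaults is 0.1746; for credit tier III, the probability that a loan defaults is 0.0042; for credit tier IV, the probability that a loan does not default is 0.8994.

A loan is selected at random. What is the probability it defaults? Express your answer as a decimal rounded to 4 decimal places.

P(D) ≈ 0.1156

P(IV) = 1 − (0.572 + 0.046 + 0.326) = 0.056.
P(D|IV) = 1 − 0.8994 = 0.1006.
Summing over the partition,
P(D) = P(D|I)·P(I) + P(D|II)·P(II) + P(D|III)·P(III) + P(D|IV)·P(IV)
      = 0.1758·0.572 + 0.1746·0.046 + 0.0042·0.326 + 0.1006·0.056
      = 0.1005576 + 0.0080316 + 0.0013692 + 0.0056336 = 0.115592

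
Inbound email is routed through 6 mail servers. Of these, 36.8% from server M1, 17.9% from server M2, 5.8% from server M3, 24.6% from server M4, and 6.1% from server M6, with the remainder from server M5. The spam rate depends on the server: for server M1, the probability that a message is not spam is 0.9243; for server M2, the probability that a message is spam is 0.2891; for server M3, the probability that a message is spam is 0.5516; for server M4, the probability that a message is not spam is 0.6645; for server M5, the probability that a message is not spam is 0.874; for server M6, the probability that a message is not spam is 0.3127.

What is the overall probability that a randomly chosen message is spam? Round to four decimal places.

P(M5) = 1 − (0.368 + 0.179 + 0.058 + 0.246 + 0.061) = 0.088.
P(S|M1) = 1 − 0.9243 = 0.0757.
P(S|M4) = 1 − 0.6645 = 0.3355.
P(S|M5) = 1 − 0.874 = 0.126.
P(S|M6) = 1 − 0.3127 = 0.6873.
P(S) = P(S|M1)·P(M1) + P(S|M2)·P(M2) + P(S|M3)·P(M3) + P(S|M4)·P(M4) + P(S|M5)·P(M5) + P(S|M6)·P(M6)
      = 0.0757·0.368 + 0.2891·0.179 + 0.5516·0.058 + 0.3355·0.246 + 0.126·0.088 + 0.6873·0.061
      = 0.0278576 + 0.0517489 + 0.0319928 + 0.082533 + 0.011088 + 0.0419253 = 0.2471456

0.2471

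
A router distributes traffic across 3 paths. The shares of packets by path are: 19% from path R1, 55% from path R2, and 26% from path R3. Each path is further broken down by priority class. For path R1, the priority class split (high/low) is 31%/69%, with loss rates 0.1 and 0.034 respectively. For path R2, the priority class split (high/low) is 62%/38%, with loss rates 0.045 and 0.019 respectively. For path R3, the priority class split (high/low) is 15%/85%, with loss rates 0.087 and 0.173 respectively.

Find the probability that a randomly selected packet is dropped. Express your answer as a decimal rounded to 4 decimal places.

P(L) ≈ 0.0713

P(L|R1) = 0.31·0.1 + 0.69·0.034 = 0.031 + 0.02346 = 0.05446
P(L|R2) = 0.62·0.045 + 0.38·0.019 = 0.0279 + 0.00722 = 0.03512
P(L|R3) = 0.15·0.087 + 0.85·0.173 = 0.01305 + 0.14705 = 0.1601
By total probability over the outer partition,
P(L) = 0.19·0.05446 + 0.55·0.03512 + 0.26·0.1601
      = 0.0103474 + 0.019316 + 0.041626 = 0.0712894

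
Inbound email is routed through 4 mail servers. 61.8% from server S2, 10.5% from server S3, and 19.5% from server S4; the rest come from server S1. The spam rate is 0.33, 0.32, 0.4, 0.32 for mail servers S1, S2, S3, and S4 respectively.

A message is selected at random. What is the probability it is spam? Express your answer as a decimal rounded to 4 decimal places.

P(S) ≈ 0.3292

P(S1) = 1 − (0.618 + 0.105 + 0.195) = 0.082.
Using total probability over the partition,
P(S) = P(S|S1)·P(S1) + P(S|S2)·P(S2) + P(S|S3)·P(S3) + P(S|S4)·P(S4)
      = 0.33·0.082 + 0.32·0.618 + 0.4·0.105 + 0.32·0.195
      = 0.02706 + 0.19776 + 0.042 + 0.0624 = 0.32922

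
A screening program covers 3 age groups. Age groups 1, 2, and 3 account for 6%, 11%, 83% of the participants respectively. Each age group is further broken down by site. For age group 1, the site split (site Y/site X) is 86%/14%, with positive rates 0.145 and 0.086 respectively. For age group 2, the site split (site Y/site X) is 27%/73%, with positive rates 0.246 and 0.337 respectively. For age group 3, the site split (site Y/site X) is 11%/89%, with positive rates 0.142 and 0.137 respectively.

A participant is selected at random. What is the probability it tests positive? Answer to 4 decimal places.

P(T|1) = 0.86·0.145 + 0.14·0.086 = 0.1247 + 0.01204 = 0.13674
P(T|2) = 0.27·0.246 + 0.73·0.337 = 0.06642 + 0.24601 = 0.31243
P(T|3) = 0.11·0.142 + 0.89·0.137 = 0.01562 + 0.12193 = 0.13755
By total probability over the outer partition,
P(T) = 0.06·0.13674 + 0.11·0.31243 + 0.83·0.13755
      = 0.0082044 + 0.0343673 + 0.1141665 = 0.1567382

P(T) ≈ 0.1567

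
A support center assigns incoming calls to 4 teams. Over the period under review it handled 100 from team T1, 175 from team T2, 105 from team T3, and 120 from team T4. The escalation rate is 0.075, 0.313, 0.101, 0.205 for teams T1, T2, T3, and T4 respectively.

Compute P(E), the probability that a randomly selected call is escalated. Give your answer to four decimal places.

P(E) ≈ 0.1950

Total: 100 + 175 + 105 + 120 = 500.
P(T1) = 100/500 = 0.2. P(T2) = 175/500 = 0.35. P(T3) = 105/500 = 0.21. P(T4) = 120/500 = 0.24.
P(E) = P(E|T1)·P(T1) + P(E|T2)·P(T2) + P(E|T3)·P(T3) + P(E|T4)·P(T4)
      = 0.075·0.2 + 0.313·0.35 + 0.101·0.21 + 0.205·0.24
      = 0.015 + 0.10955 + 0.02121 + 0.0492 = 0.19496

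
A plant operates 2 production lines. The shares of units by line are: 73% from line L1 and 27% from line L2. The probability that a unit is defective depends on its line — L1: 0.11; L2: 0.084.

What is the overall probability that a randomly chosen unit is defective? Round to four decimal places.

P(D) = P(D|L1)·P(L1) + P(D|L2)·P(L2)
      = 0.11·0.73 + 0.084·0.27
      = 0.0803 + 0.02268 = 0.10298

P(D) ≈ 0.1030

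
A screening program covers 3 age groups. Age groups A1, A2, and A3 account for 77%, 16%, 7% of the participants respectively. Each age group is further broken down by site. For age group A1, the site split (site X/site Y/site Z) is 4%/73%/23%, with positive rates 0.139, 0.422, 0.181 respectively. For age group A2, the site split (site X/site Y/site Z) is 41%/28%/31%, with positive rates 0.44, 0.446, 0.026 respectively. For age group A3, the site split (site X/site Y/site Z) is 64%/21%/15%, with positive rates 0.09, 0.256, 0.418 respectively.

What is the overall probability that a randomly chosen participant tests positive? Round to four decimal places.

P(T|A1) = 0.04·0.139 + 0.73·0.422 + 0.23·0.181 = 0.00556 + 0.30806 + 0.04163 = 0.35525
P(T|A2) = 0.41·0.44 + 0.28·0.446 + 0.31·0.026 = 0.1804 + 0.12488 + 0.00806 = 0.31334
P(T|A3) = 0.64·0.09 + 0.21·0.256 + 0.15·0.418 = 0.0576 + 0.05376 + 0.0627 = 0.17406
Then overall,
P(T) = 0.77·0.35525 + 0.16·0.31334 + 0.07·0.17406
      = 0.2735425 + 0.0501344 + 0.0121842 = 0.3358611

P(T) ≈ 0.3359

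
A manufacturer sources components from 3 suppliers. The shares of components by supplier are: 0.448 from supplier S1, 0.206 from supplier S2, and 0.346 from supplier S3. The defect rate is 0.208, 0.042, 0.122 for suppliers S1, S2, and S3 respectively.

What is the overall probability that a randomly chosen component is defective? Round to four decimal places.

0.1440

Using total probability over the partition,
P(D) = P(D|S1)·P(S1) + P(D|S2)·P(S2) + P(D|S3)·P(S3)
      = 0.208·0.448 + 0.042·0.206 + 0.122·0.346
      = 0.093184 + 0.008652 + 0.042212 = 0.144048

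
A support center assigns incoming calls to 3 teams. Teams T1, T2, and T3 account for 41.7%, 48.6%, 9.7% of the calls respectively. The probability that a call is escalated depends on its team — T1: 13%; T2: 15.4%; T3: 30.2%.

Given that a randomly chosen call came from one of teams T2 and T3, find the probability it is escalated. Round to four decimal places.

0.1786

Let S = {T2, T3}.
P(S) = 0.486 + 0.097 = 0.583.
P(E ∩ S) = 0.154·0.486 + 0.302·0.097 = 0.074844 + 0.029294 = 0.104138.
P(E | S) = 0.104138 / 0.583 = 0.178624…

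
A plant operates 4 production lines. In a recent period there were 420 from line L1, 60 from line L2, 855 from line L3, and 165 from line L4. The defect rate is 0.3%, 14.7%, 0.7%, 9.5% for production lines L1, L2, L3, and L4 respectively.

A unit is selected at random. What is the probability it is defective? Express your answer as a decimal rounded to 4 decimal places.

Total: 420 + 60 + 855 + 165 = 1500.
P(L1) = 420/1500 = 0.28. P(L2) = 60/1500 = 0.04. P(L3) = 855/1500 = 0.57. P(L4) = 165/1500 = 0.11.
By the law of total probability,
P(D) = P(D|L1)·P(L1) + P(D|L2)·P(L2) + P(D|L3)·P(L3) + P(D|L4)·P(L4)
      = 0.003·0.28 + 0.147·0.04 + 0.007·0.57 + 0.095·0.11
      = 0.00084 + 0.00588 + 0.00399 + 0.01045 = 0.02116

0.0212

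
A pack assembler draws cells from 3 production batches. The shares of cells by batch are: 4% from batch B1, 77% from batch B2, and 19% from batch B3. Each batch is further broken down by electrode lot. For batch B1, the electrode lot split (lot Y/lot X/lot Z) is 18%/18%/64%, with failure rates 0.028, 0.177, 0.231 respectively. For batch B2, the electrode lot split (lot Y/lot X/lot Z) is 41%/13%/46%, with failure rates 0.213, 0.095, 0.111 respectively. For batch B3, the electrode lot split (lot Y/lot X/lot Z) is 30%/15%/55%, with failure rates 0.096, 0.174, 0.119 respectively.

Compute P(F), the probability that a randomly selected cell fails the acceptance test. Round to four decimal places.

P(F|B1) = 0.18·0.028 + 0.18·0.177 + 0.64·0.231 = 0.00504 + 0.03186 + 0.14784 = 0.18474
P(F|B2) = 0.41·0.213 + 0.13·0.095 + 0.46·0.111 = 0.08733 + 0.01235 + 0.05106 = 0.15074
P(F|B3) = 0.3·0.096 + 0.15·0.174 + 0.55·0.119 = 0.0288 + 0.0261 + 0.06545 = 0.12035
By total probability over the outer partition,
P(F) = 0.04·0.18474 + 0.77·0.15074 + 0.19·0.12035
      = 0.0073896 + 0.1160698 + 0.0228665 = 0.1463259

P(F) ≈ 0.1463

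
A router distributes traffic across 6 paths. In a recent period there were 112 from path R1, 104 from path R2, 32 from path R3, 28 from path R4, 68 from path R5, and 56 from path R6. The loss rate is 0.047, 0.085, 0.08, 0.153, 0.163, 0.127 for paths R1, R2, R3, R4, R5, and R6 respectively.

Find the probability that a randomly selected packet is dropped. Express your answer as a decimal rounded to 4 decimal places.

0.0979

Total: 112 + 104 + 32 + 28 + 68 + 56 = 400.
P(R1) = 112/400 = 0.28. P(R2) = 104/400 = 0.26. P(R3) = 32/400 = 0.08. P(R4) = 28/400 = 0.07. P(R5) = 68/400 = 0.17. P(R6) = 56/400 = 0.14.
Summing over the partition,
P(L) = P(L|R1)·P(R1) + P(L|R2)·P(R2) + P(L|R3)·P(R3) + P(L|R4)·P(R4) + P(L|R5)·P(R5) + P(L|R6)·P(R6)
      = 0.047·0.28 + 0.085·0.26 + 0.08·0.08 + 0.153·0.07 + 0.163·0.17 + 0.127·0.14
      = 0.01316 + 0.0221 + 0.0064 + 0.01071 + 0.02771 + 0.01778 = 0.09786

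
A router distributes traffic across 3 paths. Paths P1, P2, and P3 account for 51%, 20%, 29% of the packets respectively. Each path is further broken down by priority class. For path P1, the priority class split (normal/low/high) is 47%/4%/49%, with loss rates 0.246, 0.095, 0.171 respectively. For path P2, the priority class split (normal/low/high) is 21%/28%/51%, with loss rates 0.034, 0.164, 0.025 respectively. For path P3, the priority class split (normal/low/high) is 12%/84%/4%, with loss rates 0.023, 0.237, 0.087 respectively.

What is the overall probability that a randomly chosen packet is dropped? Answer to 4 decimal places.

P(L|P1) = 0.47·0.246 + 0.04·0.095 + 0.49·0.171 = 0.11562 + 0.0038 + 0.08379 = 0.20321
P(L|P2) = 0.21·0.034 + 0.28·0.164 + 0.51·0.025 = 0.00714 + 0.04592 + 0.01275 = 0.06581
P(L|P3) = 0.12·0.023 + 0.84·0.237 + 0.04·0.087 = 0.00276 + 0.19908 + 0.00348 = 0.20532
Then overall,
P(L) = 0.51·0.20321 + 0.2·0.06581 + 0.29·0.20532
      = 0.1036371 + 0.013162 + 0.0595428 = 0.1763419

0.1763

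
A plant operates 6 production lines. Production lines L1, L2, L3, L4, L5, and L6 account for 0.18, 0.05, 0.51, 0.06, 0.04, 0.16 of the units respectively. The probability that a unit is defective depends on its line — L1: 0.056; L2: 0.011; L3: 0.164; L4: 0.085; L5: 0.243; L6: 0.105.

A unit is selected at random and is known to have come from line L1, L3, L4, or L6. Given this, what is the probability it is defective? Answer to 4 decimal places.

Let S = {L1, L3, L4, L6}.
P(S) = 0.18 + 0.51 + 0.06 + 0.16 = 0.91.
P(D ∩ S) = 0.056·0.18 + 0.164·0.51 + 0.085·0.06 + 0.105·0.16 = 0.01008 + 0.08364 + 0.0051 + 0.0168 = 0.11562.
P(D | S) = 0.11562 / 0.91 = 0.127055…

P(D|S) ≈ 0.1271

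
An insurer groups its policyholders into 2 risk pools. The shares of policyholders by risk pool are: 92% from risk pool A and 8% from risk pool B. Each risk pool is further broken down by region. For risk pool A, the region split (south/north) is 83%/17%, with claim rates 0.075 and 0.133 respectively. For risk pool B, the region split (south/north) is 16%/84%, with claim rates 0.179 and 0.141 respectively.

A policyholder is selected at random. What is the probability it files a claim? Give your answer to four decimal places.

P(C|A) = 0.83·0.075 + 0.17·0.133 = 0.06225 + 0.02261 = 0.08486
P(C|B) = 0.16·0.179 + 0.84·0.141 = 0.02864 + 0.11844 = 0.14708
By total probability over the outer partition,
P(C) = 0.92·0.08486 + 0.08·0.14708
      = 0.0780712 + 0.0117664 = 0.0898376

0.0898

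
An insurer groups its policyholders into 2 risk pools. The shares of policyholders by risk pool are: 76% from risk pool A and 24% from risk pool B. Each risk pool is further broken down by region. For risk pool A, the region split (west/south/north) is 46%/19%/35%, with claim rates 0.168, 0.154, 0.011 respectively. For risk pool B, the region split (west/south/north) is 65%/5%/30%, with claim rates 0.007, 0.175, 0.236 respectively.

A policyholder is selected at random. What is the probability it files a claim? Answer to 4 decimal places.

P(C) ≈ 0.1041

P(C|A) = 0.46·0.168 + 0.19·0.154 + 0.35·0.011 = 0.07728 + 0.02926 + 0.00385 = 0.11039
P(C|B) = 0.65·0.007 + 0.05·0.175 + 0.3·0.236 = 0.00455 + 0.00875 + 0.0708 = 0.0841
By total probability over the outer partition,
P(C) = 0.76·0.11039 + 0.24·0.0841
      = 0.0838964 + 0.020184 = 0.1040804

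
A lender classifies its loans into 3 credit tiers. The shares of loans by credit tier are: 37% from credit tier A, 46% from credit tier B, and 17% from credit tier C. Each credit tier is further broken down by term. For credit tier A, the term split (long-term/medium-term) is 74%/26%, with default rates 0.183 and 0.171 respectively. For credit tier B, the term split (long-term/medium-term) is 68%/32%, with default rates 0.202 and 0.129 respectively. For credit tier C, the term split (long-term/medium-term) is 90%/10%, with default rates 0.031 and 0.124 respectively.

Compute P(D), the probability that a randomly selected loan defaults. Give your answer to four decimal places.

P(D) ≈ 0.1556

P(D|A) = 0.74·0.183 + 0.26·0.171 = 0.13542 + 0.04446 = 0.17988
P(D|B) = 0.68·0.202 + 0.32·0.129 = 0.13736 + 0.04128 = 0.17864
P(D|C) = 0.9·0.031 + 0.1·0.124 = 0.0279 + 0.0124 = 0.0403
By total probability over the outer partition,
P(D) = 0.37·0.17988 + 0.46·0.17864 + 0.17·0.0403
      = 0.0665556 + 0.0821744 + 0.006851 = 0.155581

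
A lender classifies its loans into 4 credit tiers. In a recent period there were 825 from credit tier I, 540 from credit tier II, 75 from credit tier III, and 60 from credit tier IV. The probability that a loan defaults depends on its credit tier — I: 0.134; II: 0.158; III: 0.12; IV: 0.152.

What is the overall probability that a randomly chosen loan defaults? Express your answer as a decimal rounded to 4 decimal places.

P(D) ≈ 0.1427

Total: 825 + 540 + 75 + 60 = 1500.
P(I) = 825/1500 = 0.55. P(II) = 540/1500 = 0.36. P(III) = 75/1500 = 0.05. P(IV) = 60/1500 = 0.04.
Using total probability over the partition,
P(D) = P(D|I)·P(I) + P(D|II)·P(II) + P(D|III)·P(III) + P(D|IV)·P(IV)
      = 0.134·0.55 + 0.158·0.36 + 0.12·0.05 + 0.152·0.04
      = 0.0737 + 0.05688 + 0.006 + 0.00608 = 0.14266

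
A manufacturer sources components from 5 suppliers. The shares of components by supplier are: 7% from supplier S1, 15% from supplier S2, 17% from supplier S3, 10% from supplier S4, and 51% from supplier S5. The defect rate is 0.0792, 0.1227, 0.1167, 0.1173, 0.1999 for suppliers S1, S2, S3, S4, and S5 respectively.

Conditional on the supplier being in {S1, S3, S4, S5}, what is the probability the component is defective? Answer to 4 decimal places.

0.1636

Let S = {S1, S3, S4, S5}.
P(S) = 0.07 + 0.17 + 0.1 + 0.51 = 0.85.
P(D ∩ S) = 0.0792·0.07 + 0.1167·0.17 + 0.1173·0.1 + 0.1999·0.51 = 0.005544 + 0.019839 + 0.01173 + 0.101949 = 0.139062.
P(D | S) = 0.139062 / 0.85 = 0.163602…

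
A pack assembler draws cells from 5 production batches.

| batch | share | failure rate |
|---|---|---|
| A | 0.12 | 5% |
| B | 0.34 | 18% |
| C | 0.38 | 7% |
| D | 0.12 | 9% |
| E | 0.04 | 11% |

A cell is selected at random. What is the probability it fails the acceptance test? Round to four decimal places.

Summing over the partition,
P(F) = P(F|A)·P(A) + P(F|B)·P(B) + P(F|C)·P(C) + P(F|D)·P(D) + P(F|E)·P(E)
      = 0.05·0.12 + 0.18·0.34 + 0.07·0.38 + 0.09·0.12 + 0.11·0.04
      = 0.006 + 0.0612 + 0.0266 + 0.0108 + 0.0044 = 0.109

P(F) ≈ 0.1090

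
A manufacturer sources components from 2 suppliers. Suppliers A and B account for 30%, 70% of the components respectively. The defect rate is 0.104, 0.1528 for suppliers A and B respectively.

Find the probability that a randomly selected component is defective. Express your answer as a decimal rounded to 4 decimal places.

0.1382

Using total probability over the partition,
P(D) = P(D|A)·P(A) + P(D|B)·P(B)
      = 0.104·0.3 + 0.1528·0.7
      = 0.0312 + 0.10696 = 0.13816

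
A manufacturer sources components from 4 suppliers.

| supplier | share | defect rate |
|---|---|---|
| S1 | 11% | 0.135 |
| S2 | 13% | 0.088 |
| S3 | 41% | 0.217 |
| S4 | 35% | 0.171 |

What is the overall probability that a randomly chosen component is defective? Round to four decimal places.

0.1751

P(D) = P(D|S1)·P(S1) + P(D|S2)·P(S2) + P(D|S3)·P(S3) + P(D|S4)·P(S4)
      = 0.135·0.11 + 0.088·0.13 + 0.217·0.41 + 0.171·0.35
      = 0.01485 + 0.01144 + 0.08897 + 0.05985 = 0.17511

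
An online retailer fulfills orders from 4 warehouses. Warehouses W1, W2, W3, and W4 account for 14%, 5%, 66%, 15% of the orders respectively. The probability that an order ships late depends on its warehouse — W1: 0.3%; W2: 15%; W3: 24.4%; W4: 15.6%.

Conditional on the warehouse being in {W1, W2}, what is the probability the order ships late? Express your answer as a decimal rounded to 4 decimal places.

Let S = {W1, W2}.
P(S) = 0.14 + 0.05 = 0.19.
P(L ∩ S) = 0.003·0.14 + 0.15·0.05 = 0.00042 + 0.0075 = 0.00792.
P(L | S) = 0.00792 / 0.19 = 0.041684…

P(L|S) ≈ 0.0417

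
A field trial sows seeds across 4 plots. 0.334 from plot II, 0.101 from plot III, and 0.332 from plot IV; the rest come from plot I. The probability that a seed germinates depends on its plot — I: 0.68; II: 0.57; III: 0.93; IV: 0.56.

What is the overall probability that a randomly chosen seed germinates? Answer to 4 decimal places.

P(I) = 1 − (0.334 + 0.101 + 0.332) = 0.233.
P(G) = P(G|I)·P(I) + P(G|II)·P(II) + P(G|III)·P(III) + P(G|IV)·P(IV)
      = 0.68·0.233 + 0.57·0.334 + 0.93·0.101 + 0.56·0.332
      = 0.15844 + 0.19038 + 0.09393 + 0.18592 = 0.62867

P(G) ≈ 0.6287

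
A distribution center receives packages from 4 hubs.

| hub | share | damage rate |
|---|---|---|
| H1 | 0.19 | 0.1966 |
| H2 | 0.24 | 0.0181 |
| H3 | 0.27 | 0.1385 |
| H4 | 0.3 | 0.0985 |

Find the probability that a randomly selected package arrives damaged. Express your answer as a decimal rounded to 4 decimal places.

P(D) = P(D|H1)·P(H1) + P(D|H2)·P(H2) + P(D|H3)·P(H3) + P(D|H4)·P(H4)
      = 0.1966·0.19 + 0.0181·0.24 + 0.1385·0.27 + 0.0985·0.3
      = 0.037354 + 0.004344 + 0.037395 + 0.02955 = 0.108643

0.1086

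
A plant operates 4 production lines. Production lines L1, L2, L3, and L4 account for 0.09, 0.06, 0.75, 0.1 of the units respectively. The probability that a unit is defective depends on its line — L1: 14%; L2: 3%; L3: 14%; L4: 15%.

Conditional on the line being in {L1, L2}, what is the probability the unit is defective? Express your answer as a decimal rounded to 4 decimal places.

Let S = {L1, L2}.
P(S) = 0.09 + 0.06 = 0.15.
P(D ∩ S) = 0.14·0.09 + 0.03·0.06 = 0.0126 + 0.0018 = 0.0144.
P(D | S) = 0.0144 / 0.15 = 0.096000…

P(D|S) ≈ 0.0960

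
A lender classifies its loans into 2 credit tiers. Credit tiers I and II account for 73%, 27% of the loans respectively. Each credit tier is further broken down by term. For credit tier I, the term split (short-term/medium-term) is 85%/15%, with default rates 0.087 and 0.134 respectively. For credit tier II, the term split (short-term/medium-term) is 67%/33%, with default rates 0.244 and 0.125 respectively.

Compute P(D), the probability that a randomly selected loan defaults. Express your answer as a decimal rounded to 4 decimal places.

P(D|I) = 0.85·0.087 + 0.15·0.134 = 0.07395 + 0.0201 = 0.09405
P(D|II) = 0.67·0.244 + 0.33·0.125 = 0.16348 + 0.04125 = 0.20473
Then overall,
P(D) = 0.73·0.09405 + 0.27·0.20473
      = 0.0686565 + 0.0552771 = 0.1239336

P(D) ≈ 0.1239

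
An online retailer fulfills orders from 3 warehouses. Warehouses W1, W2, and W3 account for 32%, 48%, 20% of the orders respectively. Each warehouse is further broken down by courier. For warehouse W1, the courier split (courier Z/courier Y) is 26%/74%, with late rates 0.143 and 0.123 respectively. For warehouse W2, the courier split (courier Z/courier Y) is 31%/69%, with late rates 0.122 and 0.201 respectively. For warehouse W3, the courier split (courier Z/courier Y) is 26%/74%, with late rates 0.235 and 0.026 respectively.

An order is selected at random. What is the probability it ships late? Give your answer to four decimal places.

P(L|W1) = 0.26·0.143 + 0.74·0.123 = 0.03718 + 0.09102 = 0.1282
P(L|W2) = 0.31·0.122 + 0.69·0.201 = 0.03782 + 0.13869 = 0.17651
P(L|W3) = 0.26·0.235 + 0.74·0.026 = 0.0611 + 0.01924 = 0.08034
By total probability over the outer partition,
P(L) = 0.32·0.1282 + 0.48·0.17651 + 0.2·0.08034
      = 0.041024 + 0.0847248 + 0.016068 = 0.1418168

0.1418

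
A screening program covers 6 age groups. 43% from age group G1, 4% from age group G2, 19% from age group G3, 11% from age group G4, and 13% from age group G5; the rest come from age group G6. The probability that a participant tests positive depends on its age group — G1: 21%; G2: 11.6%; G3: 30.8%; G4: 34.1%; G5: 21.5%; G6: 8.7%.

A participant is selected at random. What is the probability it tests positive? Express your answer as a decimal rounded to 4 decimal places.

P(G6) = 1 − (0.43 + 0.04 + 0.19 + 0.11 + 0.13) = 0.1.
Using total probability over the partition,
P(T) = P(T|G1)·P(G1) + P(T|G2)·P(G2) + P(T|G3)·P(G3) + P(T|G4)·P(G4) + P(T|G5)·P(G5) + P(T|G6)·P(G6)
      = 0.21·0.43 + 0.116·0.04 + 0.308·0.19 + 0.341·0.11 + 0.215·0.13 + 0.087·0.1
      = 0.0903 + 0.00464 + 0.05852 + 0.03751 + 0.02795 + 0.0087 = 0.22762

P(T) ≈ 0.2276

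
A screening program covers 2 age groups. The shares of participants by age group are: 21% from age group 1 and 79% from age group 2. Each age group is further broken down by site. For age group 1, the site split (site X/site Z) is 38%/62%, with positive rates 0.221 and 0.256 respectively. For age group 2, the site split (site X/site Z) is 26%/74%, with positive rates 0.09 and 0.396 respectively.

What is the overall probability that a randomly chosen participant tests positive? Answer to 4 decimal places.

P(T|1) = 0.38·0.221 + 0.62·0.256 = 0.08398 + 0.15872 = 0.2427
P(T|2) = 0.26·0.09 + 0.74·0.396 = 0.0234 + 0.29304 = 0.31644
By total probability over the outer partition,
P(T) = 0.21·0.2427 + 0.79·0.31644
      = 0.050967 + 0.2499876 = 0.3009546

0.3010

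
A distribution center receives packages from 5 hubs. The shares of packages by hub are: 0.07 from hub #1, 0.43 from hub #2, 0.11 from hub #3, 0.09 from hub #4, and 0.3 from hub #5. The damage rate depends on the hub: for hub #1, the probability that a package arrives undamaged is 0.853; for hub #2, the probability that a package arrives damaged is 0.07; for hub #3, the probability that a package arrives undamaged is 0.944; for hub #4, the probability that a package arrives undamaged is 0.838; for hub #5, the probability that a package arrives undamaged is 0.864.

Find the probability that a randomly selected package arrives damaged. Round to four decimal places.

P(D|#1) = 1 − 0.853 = 0.147.
P(D|#3) = 1 − 0.944 = 0.056.
P(D|#4) = 1 − 0.838 = 0.162.
P(D|#5) = 1 − 0.864 = 0.136.
P(D) = P(D|#1)·P(#1) + P(D|#2)·P(#2) + P(D|#3)·P(#3) + P(D|#4)·P(#4) + P(D|#5)·P(#5)
      = 0.147·0.07 + 0.07·0.43 + 0.056·0.11 + 0.162·0.09 + 0.136·0.3
      = 0.01029 + 0.0301 + 0.00616 + 0.01458 + 0.0408 = 0.10193

0.1019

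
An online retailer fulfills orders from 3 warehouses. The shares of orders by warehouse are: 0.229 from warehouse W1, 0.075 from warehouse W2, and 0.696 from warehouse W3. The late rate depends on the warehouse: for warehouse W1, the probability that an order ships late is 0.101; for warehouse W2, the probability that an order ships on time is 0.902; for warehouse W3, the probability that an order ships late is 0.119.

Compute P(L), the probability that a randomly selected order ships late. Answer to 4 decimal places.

P(L|W2) = 1 − 0.902 = 0.098.
Summing over the partition,
P(L) = P(L|W1)·P(W1) + P(L|W2)·P(W2) + P(L|W3)·P(W3)
      = 0.101·0.229 + 0.098·0.075 + 0.119·0.696
      = 0.023129 + 0.00735 + 0.082824 = 0.113303

P(L) ≈ 0.1133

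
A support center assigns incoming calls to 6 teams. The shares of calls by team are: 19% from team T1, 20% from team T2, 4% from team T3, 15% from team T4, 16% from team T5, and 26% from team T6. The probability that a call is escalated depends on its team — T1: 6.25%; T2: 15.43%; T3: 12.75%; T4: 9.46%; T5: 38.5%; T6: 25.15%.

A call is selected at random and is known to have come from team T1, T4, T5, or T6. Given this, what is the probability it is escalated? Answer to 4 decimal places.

0.2014

Let S = {T1, T4, T5, T6}.
P(S) = 0.19 + 0.15 + 0.16 + 0.26 = 0.76.
P(E ∩ S) = 0.0625·0.19 + 0.0946·0.15 + 0.385·0.16 + 0.2515·0.26 = 0.011875 + 0.01419 + 0.0616 + 0.06539 = 0.153055.
P(E | S) = 0.153055 / 0.76 = 0.201388…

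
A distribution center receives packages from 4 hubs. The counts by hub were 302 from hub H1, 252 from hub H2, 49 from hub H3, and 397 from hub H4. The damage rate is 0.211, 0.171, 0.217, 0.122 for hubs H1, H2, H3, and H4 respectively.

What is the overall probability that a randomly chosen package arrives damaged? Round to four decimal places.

0.1659

Total: 302 + 252 + 49 + 397 = 1000.
P(H1) = 302/1000 = 0.302. P(H2) = 252/1000 = 0.252. P(H3) = 49/1000 = 0.049. P(H4) = 397/1000 = 0.397.
P(D) = P(D|H1)·P(H1) + P(D|H2)·P(H2) + P(D|H3)·P(H3) + P(D|H4)·P(H4)
      = 0.211·0.302 + 0.171·0.252 + 0.217·0.049 + 0.122·0.397
      = 0.063722 + 0.043092 + 0.010633 + 0.048434 = 0.165881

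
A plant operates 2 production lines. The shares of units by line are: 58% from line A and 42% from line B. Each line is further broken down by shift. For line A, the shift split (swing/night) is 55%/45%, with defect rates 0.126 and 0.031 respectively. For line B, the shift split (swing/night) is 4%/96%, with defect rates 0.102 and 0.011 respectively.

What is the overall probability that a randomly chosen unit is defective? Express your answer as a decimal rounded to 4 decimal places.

P(D|A) = 0.55·0.126 + 0.45·0.031 = 0.0693 + 0.01395 = 0.08325
P(D|B) = 0.04·0.102 + 0.96·0.011 = 0.00408 + 0.01056 = 0.01464
By total probability over the outer partition,
P(D) = 0.58·0.08325 + 0.42·0.01464
      = 0.048285 + 0.0061488 = 0.0544338

P(D) ≈ 0.0544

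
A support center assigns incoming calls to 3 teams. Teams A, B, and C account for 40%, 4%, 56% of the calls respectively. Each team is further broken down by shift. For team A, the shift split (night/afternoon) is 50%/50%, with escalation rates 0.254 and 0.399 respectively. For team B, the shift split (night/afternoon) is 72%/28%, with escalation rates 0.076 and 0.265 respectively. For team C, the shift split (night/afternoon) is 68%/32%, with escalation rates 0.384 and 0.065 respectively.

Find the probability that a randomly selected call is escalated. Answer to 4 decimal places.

0.2936

P(E|A) = 0.5·0.254 + 0.5·0.399 = 0.127 + 0.1995 = 0.3265
P(E|B) = 0.72·0.076 + 0.28·0.265 = 0.05472 + 0.0742 = 0.12892
P(E|C) = 0.68·0.384 + 0.32·0.065 = 0.26112 + 0.0208 = 0.28192
By total probability over the outer partition,
P(E) = 0.4·0.3265 + 0.04·0.12892 + 0.56·0.28192
      = 0.1306 + 0.0051568 + 0.1578752 = 0.293632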